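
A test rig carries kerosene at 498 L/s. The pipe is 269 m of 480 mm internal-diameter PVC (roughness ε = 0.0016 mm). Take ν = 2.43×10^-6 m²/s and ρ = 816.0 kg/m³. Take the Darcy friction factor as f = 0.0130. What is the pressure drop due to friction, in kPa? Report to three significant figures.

Δp ≈ 22.5 kPa

V = 4Q/(πD²) = 4·0.498/(π·0.480²) = 2.752 m/s
h_f = f(L/D)V²/(2g) = 0.01300·(269/0.480)·2.752²/(2·9.81) = 2.812 m
Δp = ρg·h_f = 816.0·9.81·2.812 = 22.51 kPa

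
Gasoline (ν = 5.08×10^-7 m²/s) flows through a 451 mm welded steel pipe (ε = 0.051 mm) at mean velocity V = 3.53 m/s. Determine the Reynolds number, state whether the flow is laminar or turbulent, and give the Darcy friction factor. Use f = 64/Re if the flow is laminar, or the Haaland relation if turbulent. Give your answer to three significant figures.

Re = VD/ν = 3.530·0.451/5.08×10^-7 = 3.13×10^6
Re > 4000 → turbulent; ε/D = 1.13×10^-4
Haaland: f = 0.01274

Re ≈ 3.13×10^6; turbulent; f ≈ 0.0127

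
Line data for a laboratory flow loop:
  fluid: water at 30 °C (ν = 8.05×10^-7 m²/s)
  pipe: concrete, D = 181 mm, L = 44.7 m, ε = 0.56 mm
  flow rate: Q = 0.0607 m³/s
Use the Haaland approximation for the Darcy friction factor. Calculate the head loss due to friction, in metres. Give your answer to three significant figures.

V = 4Q/(πD²) = 4·0.0607/(π·0.181²) = 2.359 m/s
Re = VD/ν = 2.359·0.181/8.05×10^-7 = 5.30×10^5 → turbulent
ε/D = 0.56/181 = 0.00309
Haaland: f = 0.02667
h_f = f(L/D)V²/(2g) = 0.02667·(44.7/0.181)·2.359²/(2·9.81) = 1.868 m

h_f ≈ 1.87 m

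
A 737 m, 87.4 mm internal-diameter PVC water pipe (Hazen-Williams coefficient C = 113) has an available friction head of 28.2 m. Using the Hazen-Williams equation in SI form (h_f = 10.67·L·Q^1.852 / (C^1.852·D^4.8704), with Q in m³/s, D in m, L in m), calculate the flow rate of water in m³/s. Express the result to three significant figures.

Rearranging: Q = [h_f·C^1.852·D^4.8704 / (10.67·L)]^(1/1.852)
Q = [28.2·113^1.852·0.0874^4.8704 / (10.67·737)]^0.540 = 0.008893 m³/s

Q ≈ 0.00889 m³/s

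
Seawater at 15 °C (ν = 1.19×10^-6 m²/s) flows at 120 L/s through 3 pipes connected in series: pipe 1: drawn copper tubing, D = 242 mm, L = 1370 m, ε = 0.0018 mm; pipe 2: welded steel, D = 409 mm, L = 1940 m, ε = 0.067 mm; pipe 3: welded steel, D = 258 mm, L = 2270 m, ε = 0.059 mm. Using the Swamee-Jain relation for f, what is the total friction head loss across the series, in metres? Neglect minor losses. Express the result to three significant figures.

H ≈ 66.2 m

Pipe 1: V = 2.609 m/s, Re = 5.31×10^5, ε/D = 7.44×10^-6, f = 0.01308, h_1 = f(L/D)V²/2g = 25.68 m
Pipe 2: V = 0.9134 m/s, Re = 3.14×10^5, ε/D = 1.64×10^-4, f = 0.01592, h_2 = f(L/D)V²/2g = 3.212 m
Pipe 3: V = 2.295 m/s, Re = 4.98×10^5, ε/D = 2.29×10^-4, f = 0.01578, h_3 = f(L/D)V²/2g = 37.28 m
Series → Q common, losses add: H = Σh = 66.18 m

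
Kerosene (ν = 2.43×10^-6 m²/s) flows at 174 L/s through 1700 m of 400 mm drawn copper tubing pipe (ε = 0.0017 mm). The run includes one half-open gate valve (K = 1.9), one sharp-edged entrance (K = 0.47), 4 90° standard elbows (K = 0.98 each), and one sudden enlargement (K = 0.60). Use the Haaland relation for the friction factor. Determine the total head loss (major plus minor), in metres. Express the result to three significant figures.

V = 4Q/(πD²) = 1.385 m/s; V²/2g = 0.09772 m
Re = 2.28×10^5, ε/D = 4.25×10^-6 → f = 0.01514 (Haaland)
Major: h_f = f(L/D)·V²/2g = 0.01514·4250·0.09772 = 6.287 m
Minor: ΣK = 6.89; h_m = ΣK·V²/2g = 0.6733 m
Total H_L = 6.287 + 0.6733 = 6.960 m

H_L ≈ 6.96 m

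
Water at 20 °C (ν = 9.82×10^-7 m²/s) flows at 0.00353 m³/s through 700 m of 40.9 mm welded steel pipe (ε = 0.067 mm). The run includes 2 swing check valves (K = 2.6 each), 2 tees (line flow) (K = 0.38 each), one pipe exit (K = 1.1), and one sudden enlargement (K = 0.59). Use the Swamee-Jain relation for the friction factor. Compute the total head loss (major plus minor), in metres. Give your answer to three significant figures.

H_L ≈ 155 m

V = 4Q/(πD²) = 2.687 m/s; V²/2g = 0.3679 m
Re = 1.12×10^5, ε/D = 0.00164 → f = 0.02416 (Swamee-Jain)
Major: h_f = f(L/D)·V²/2g = 0.02416·17115·0.3679 = 152.1 m
Minor: ΣK = 7.65; h_m = ΣK·V²/2g = 2.815 m
Total H_L = 152.1 + 2.815 = 154.9 m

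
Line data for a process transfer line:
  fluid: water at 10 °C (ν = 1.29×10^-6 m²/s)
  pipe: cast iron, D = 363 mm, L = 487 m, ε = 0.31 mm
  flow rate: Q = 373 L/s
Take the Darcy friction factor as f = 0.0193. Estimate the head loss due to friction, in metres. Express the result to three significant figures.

V = 4Q/(πD²) = 4·0.373/(π·0.363²) = 3.604 m/s
h_f = f(L/D)V²/(2g) = 0.01930·(487/0.363)·3.604²/(2·9.81) = 17.14 m

h_f ≈ 17.1 m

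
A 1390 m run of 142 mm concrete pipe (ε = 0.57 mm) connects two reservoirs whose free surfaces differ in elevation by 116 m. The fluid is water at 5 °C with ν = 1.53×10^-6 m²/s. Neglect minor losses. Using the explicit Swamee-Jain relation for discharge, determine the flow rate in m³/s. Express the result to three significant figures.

Q ≈ 0.0450 m³/s

Swamee-Jain (Type II): Q = -0.965·√(gD⁵h_f/L)·ln[ε/(3.7D) + √(3.17ν²L/(gD³h_f))]
√(gD⁵h_f/L) = √(9.81·0.142⁵·116/1390) = 0.006875
ε/(3.7D) = 0.00108; √(3.17ν²L/(gD³h_f)) = 5.63×10^-5
Q = -0.965·0.006875·ln(0.001141) = 0.04495 m³/s
Check: V = 2.84 m/s, Re = 2.63×10^5, f = 0.02902, h_f = 117 m ≈ 116 m ✓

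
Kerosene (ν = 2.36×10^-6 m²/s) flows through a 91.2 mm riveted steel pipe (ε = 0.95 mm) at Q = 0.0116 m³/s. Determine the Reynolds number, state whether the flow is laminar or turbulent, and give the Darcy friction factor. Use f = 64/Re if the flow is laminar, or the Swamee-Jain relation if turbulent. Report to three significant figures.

Re ≈ 6.86×10^4; turbulent; f ≈ 0.0396

V = 4Q/(πD²) = 1.776 m/s
Re = VD/ν = 1.776·0.0912/2.36×10^-6 = 6.86×10^4
Re > 4000 → turbulent; ε/D = 0.0104
Swamee-Jain: f = 0.03959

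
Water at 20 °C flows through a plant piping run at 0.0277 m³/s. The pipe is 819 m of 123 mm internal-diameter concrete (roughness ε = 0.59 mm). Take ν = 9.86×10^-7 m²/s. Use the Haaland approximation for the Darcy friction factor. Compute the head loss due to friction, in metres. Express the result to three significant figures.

V = 4Q/(πD²) = 4·0.0277/(π·0.123²) = 2.331 m/s
Re = VD/ν = 2.331·0.123/9.86×10^-7 = 2.91×10^5 → turbulent
ε/D = 0.59/123 = 0.00480
Haaland: f = 0.03036
h_f = f(L/D)V²/(2g) = 0.03036·(819/0.123)·2.331²/(2·9.81) = 55.99 m

h_f ≈ 56.0 m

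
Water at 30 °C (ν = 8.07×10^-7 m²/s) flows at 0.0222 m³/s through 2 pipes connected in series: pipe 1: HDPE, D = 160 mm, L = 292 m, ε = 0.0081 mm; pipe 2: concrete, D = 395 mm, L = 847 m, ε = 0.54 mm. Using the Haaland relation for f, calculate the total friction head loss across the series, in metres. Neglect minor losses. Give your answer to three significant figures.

H ≈ 1.85 m

Pipe 1: V = 1.104 m/s, Re = 2.19×10^5, ε/D = 5.06×10^-5, f = 0.01559, h_1 = f(L/D)V²/2g = 1.768 m
Pipe 2: V = 0.1812 m/s, Re = 8.87×10^4, ε/D = 0.00137, f = 0.02338, h_2 = f(L/D)V²/2g = 0.08387 m
Series → Q common, losses add: H = Σh = 1.852 m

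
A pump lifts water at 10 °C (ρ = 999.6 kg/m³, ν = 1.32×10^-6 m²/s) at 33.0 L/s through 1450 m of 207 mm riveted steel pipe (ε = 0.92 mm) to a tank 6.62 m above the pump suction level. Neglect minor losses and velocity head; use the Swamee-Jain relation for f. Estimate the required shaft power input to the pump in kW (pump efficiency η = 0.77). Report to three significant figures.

V = 4Q/(πD²) = 0.9806 m/s; Re = 1.54×10^5; ε/D = 0.00444; f = 0.03018
h_f = f(L/D)V²/2g = 10.36 m
Total head H = z + h_f = 6.62 + 10.36 = 16.98 m
P_hyd = ρgQH = 999.6·9.81·0.0330·16.98 = 5.495 kW
P_shaft = P_hyd/η = 5.495/0.77 = 7.137 kW

P_shaft ≈ 7.14 kW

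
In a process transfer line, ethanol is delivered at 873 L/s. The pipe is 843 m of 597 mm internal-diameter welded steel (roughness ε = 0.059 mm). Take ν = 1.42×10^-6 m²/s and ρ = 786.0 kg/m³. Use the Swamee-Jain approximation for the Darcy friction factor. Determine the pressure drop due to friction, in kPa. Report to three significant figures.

Δp ≈ 71.3 kPa

V = 4Q/(πD²) = 4·0.873/(π·0.597²) = 3.119 m/s
Re = VD/ν = 3.119·0.597/1.42×10^-6 = 1.31×10^6 → turbulent
ε/D = 0.059/597 = 9.88×10^-5
Swamee-Jain: f = 0.01321
h_f = f(L/D)V²/(2g) = 0.01321·(843/0.597)·3.119²/(2·9.81) = 9.246 m
Δp = ρg·h_f = 786.0·9.81·9.246 = 71.29 kPa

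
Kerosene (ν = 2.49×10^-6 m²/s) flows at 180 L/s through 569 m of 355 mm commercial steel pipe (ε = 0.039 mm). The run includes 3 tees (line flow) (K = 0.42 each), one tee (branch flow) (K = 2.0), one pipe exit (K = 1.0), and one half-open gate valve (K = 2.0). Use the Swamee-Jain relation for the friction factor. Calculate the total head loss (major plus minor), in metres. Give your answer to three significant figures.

V = 4Q/(πD²) = 1.819 m/s; V²/2g = 0.1686 m
Re = 2.59×10^5, ε/D = 1.10×10^-4 → f = 0.01585 (Swamee-Jain)
Major: h_f = f(L/D)·V²/2g = 0.01585·1603·0.1686 = 4.281 m
Minor: ΣK = 6.26; h_m = ΣK·V²/2g = 1.055 m
Total H_L = 4.281 + 1.055 = 5.337 m

H_L ≈ 5.34 m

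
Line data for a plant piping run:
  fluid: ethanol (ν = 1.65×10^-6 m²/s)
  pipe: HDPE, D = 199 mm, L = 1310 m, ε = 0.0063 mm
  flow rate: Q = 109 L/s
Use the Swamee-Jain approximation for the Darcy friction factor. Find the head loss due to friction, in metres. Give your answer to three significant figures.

V = 4Q/(πD²) = 4·0.109/(π·0.199²) = 3.505 m/s
Re = VD/ν = 3.505·0.199/1.65×10^-6 = 4.23×10^5 → turbulent
ε/D = 0.0063/199 = 3.17×10^-5
Swamee-Jain: f = 0.01394
h_f = f(L/D)V²/(2g) = 0.01394·(1310/0.199)·3.505²/(2·9.81) = 57.43 m

h_f ≈ 57.4 m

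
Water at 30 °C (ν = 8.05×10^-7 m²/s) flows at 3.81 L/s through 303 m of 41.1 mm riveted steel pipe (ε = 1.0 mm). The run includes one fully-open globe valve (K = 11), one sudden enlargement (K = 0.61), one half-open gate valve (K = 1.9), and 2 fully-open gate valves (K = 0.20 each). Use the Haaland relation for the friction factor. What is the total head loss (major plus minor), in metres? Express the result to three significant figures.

V = 4Q/(πD²) = 2.872 m/s; V²/2g = 0.4203 m
Re = 1.47×10^5, ε/D = 0.0243 → f = 0.05285 (Haaland)
Major: h_f = f(L/D)·V²/2g = 0.05285·7372·0.4203 = 163.8 m
Minor: ΣK = 13.9; h_m = ΣK·V²/2g = 5.847 m
Total H_L = 163.8 + 5.847 = 169.6 m

H_L ≈ 170 m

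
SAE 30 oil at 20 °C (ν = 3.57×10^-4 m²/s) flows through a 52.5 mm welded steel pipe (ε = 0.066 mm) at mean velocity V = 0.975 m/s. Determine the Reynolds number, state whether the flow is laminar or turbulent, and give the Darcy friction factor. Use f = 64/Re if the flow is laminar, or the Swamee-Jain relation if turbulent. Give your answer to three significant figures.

Re = VD/ν = 0.9750·0.0525/3.57×10^-4 = 143
Re < 2300 → laminar → f = 64/Re = 0.4464

Re ≈ 143; laminar; f = 64/Re ≈ 0.446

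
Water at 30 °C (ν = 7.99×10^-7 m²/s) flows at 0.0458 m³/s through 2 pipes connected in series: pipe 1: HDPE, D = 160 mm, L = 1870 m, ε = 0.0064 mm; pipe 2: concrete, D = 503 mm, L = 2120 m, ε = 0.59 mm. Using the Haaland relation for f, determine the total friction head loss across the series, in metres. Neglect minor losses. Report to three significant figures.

H ≈ 42.7 m

Pipe 1: V = 2.278 m/s, Re = 4.56×10^5, ε/D = 4.00×10^-5, f = 0.01374, h_1 = f(L/D)V²/2g = 42.46 m
Pipe 2: V = 0.2305 m/s, Re = 1.45×10^5, ε/D = 0.00117, f = 0.02196, h_2 = f(L/D)V²/2g = 0.2506 m
Series → Q common, losses add: H = Σh = 42.71 m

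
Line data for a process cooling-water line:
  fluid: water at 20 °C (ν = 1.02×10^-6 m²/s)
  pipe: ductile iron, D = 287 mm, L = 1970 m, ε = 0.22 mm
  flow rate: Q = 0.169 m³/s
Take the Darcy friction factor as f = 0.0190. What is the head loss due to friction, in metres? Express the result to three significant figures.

V = 4Q/(πD²) = 4·0.169/(π·0.287²) = 2.612 m/s
h_f = f(L/D)V²/(2g) = 0.01900·(1970/0.287)·2.612²/(2·9.81) = 45.36 m

h_f ≈ 45.4 m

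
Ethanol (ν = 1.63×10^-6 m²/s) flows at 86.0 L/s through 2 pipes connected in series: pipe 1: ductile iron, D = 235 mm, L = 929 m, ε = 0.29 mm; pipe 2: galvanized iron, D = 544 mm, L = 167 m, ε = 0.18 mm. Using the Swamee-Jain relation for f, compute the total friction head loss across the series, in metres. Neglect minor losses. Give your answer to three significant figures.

H ≈ 17.2 m

Pipe 1: V = 1.983 m/s, Re = 2.86×10^5, ε/D = 0.00123, f = 0.02171, h_1 = f(L/D)V²/2g = 17.20 m
Pipe 2: V = 0.3700 m/s, Re = 1.23×10^5, ε/D = 3.31×10^-4, f = 0.01907, h_2 = f(L/D)V²/2g = 0.04085 m
Series → Q common, losses add: H = Σh = 17.24 m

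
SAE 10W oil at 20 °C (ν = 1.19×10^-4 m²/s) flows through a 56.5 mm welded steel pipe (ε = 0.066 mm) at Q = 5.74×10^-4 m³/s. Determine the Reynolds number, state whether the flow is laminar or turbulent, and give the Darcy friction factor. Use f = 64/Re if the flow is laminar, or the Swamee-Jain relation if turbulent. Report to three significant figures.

V = 4Q/(πD²) = 0.2289 m/s
Re = VD/ν = 0.2289·0.0565/1.19×10^-4 = 109
Re < 2300 → laminar → f = 64/Re = 0.5888

Re ≈ 109; laminar; f = 64/Re ≈ 0.589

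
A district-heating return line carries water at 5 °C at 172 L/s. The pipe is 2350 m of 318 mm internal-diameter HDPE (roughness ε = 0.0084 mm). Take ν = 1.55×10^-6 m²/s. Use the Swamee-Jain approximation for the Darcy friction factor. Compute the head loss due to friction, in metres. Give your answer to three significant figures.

V = 4Q/(πD²) = 4·0.172/(π·0.318²) = 2.166 m/s
Re = VD/ν = 2.166·0.318/1.55×10^-6 = 4.44×10^5 → turbulent
ε/D = 0.0084/318 = 2.64×10^-5
Swamee-Jain: f = 0.01376
h_f = f(L/D)V²/(2g) = 0.01376·(2350/0.318)·2.166²/(2·9.81) = 24.30 m

h_f ≈ 24.3 m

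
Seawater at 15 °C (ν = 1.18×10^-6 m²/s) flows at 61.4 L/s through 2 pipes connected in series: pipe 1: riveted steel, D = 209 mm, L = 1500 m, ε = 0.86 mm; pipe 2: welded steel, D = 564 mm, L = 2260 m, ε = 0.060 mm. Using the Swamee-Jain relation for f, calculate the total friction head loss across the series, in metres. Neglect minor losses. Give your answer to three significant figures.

Pipe 1: V = 1.790 m/s, Re = 3.17×10^5, ε/D = 0.00411, f = 0.02913, h_1 = f(L/D)V²/2g = 34.13 m
Pipe 2: V = 0.2458 m/s, Re = 1.17×10^5, ε/D = 1.06×10^-4, f = 0.01796, h_2 = f(L/D)V²/2g = 0.2215 m
Series → Q common, losses add: H = Σh = 34.36 m

H ≈ 34.4 m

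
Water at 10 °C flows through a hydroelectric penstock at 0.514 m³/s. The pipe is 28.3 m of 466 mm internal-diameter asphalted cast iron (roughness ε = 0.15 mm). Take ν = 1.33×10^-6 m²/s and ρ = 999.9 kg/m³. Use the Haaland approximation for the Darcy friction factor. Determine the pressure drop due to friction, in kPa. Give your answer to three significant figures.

Δp ≈ 4.35 kPa

V = 4Q/(πD²) = 4·0.514/(π·0.466²) = 3.014 m/s
Re = VD/ν = 3.014·0.466/1.33×10^-6 = 1.06×10^6 → turbulent
ε/D = 0.15/466 = 3.22×10^-4
Haaland: f = 0.01577
h_f = f(L/D)V²/(2g) = 0.01577·(28.3/0.466)·3.014²/(2·9.81) = 0.4433 m
Δp = ρg·h_f = 999.9·9.81·0.4433 = 4.348 kPa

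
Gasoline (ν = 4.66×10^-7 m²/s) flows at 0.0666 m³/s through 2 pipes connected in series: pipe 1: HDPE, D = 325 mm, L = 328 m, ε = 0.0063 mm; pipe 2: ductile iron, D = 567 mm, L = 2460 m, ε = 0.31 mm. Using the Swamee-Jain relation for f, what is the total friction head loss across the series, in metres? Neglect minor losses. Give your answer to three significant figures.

H ≈ 0.721 m

Pipe 1: V = 0.8028 m/s, Re = 5.60×10^5, ε/D = 1.94×10^-5, f = 0.01316, h_1 = f(L/D)V²/2g = 0.4362 m
Pipe 2: V = 0.2638 m/s, Re = 3.21×10^5, ε/D = 5.47×10^-4, f = 0.01851, h_2 = f(L/D)V²/2g = 0.2848 m
Series → Q common, losses add: H = Σh = 0.7210 m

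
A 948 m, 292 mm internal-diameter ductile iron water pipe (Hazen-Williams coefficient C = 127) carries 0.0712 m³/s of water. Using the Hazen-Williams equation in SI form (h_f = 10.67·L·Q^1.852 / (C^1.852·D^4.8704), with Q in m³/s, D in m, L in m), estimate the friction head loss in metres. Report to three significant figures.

h_f = 10.67·948·0.0712^1.852 / (127^1.852·0.292^4.8704) = 3.867 m

h_f ≈ 3.87 m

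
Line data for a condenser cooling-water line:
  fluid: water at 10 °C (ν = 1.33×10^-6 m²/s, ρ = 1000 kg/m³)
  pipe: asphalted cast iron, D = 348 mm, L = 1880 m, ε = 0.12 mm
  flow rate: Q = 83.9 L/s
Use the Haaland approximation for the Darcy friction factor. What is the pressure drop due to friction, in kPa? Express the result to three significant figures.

Δp ≈ 36.8 kPa

V = 4Q/(πD²) = 4·0.0839/(π·0.348²) = 0.8821 m/s
Re = VD/ν = 0.8821·0.348/1.33×10^-6 = 2.31×10^5 → turbulent
ε/D = 0.12/348 = 3.45×10^-4
Haaland: f = 0.01752
h_f = f(L/D)V²/(2g) = 0.01752·(1880/0.348)·0.8821²/(2·9.81) = 3.753 m
Δp = ρg·h_f = 1000·9.81·3.753 = 36.82 kPa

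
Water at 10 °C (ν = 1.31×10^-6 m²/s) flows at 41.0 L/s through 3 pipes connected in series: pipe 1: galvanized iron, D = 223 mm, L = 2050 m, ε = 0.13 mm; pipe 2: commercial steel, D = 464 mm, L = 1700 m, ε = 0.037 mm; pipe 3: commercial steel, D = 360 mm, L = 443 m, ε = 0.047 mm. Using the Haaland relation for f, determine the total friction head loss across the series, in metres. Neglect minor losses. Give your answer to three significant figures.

H ≈ 10.3 m

Pipe 1: V = 1.050 m/s, Re = 1.79×10^5, ε/D = 5.83×10^-4, f = 0.01924, h_1 = f(L/D)V²/2g = 9.933 m
Pipe 2: V = 0.2425 m/s, Re = 8.59×10^4, ε/D = 7.97×10^-5, f = 0.01872, h_2 = f(L/D)V²/2g = 0.2055 m
Pipe 3: V = 0.4028 m/s, Re = 1.11×10^5, ε/D = 1.31×10^-4, f = 0.01808, h_3 = f(L/D)V²/2g = 0.1839 m
Series → Q common, losses add: H = Σh = 10.32 m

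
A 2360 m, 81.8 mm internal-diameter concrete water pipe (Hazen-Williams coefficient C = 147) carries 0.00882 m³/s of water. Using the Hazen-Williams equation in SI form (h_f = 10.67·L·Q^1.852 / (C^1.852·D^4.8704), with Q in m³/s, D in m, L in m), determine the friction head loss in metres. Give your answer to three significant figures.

h_f = 10.67·2360·0.00882^1.852 / (147^1.852·0.0818^4.8704) = 75.43 m

h_f ≈ 75.4 m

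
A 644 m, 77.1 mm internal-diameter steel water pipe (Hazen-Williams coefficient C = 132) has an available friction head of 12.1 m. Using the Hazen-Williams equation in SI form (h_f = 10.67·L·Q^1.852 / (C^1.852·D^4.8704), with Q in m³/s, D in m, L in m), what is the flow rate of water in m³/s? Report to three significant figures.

Q ≈ 0.00509 m³/s

Rearranging: Q = [h_f·C^1.852·D^4.8704 / (10.67·L)]^(1/1.852)
Q = [12.1·132^1.852·0.0771^4.8704 / (10.67·644)]^0.540 = 0.005088 m³/s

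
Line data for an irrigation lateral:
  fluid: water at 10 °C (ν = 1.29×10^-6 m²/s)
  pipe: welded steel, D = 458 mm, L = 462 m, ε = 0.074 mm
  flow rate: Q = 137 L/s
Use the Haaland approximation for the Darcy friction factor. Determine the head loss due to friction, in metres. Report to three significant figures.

V = 4Q/(πD²) = 4·0.137/(π·0.458²) = 0.8316 m/s
Re = VD/ν = 0.8316·0.458/1.29×10^-6 = 2.95×10^5 → turbulent
ε/D = 0.074/458 = 1.62×10^-4
Haaland: f = 0.01578
h_f = f(L/D)V²/(2g) = 0.01578·(462/0.458)·0.8316²/(2·9.81) = 0.5612 m

h_f ≈ 0.561 m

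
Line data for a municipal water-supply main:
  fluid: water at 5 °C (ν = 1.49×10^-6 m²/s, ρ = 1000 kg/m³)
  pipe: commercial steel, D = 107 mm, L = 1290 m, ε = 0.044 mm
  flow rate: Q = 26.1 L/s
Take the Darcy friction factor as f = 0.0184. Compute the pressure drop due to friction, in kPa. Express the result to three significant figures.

Δp ≈ 934 kPa

V = 4Q/(πD²) = 4·0.0261/(π·0.107²) = 2.903 m/s
h_f = f(L/D)V²/(2g) = 0.01840·(1290/0.107)·2.903²/(2·9.81) = 95.26 m
Δp = ρg·h_f = 1000·9.81·95.26 = 934.5 kPa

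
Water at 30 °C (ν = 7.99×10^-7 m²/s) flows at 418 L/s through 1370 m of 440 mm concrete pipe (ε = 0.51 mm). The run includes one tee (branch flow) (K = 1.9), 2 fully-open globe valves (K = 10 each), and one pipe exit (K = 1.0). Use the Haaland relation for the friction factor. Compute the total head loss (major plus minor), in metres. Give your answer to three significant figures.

V = 4Q/(πD²) = 2.749 m/s; V²/2g = 0.3852 m
Re = 1.51×10^6, ε/D = 0.00116 → f = 0.02056 (Haaland)
Major: h_f = f(L/D)·V²/2g = 0.02056·3114·0.3852 = 24.66 m
Minor: ΣK = 22.9; h_m = ΣK·V²/2g = 8.821 m
Total H_L = 24.66 + 8.821 = 33.48 m

H_L ≈ 33.5 m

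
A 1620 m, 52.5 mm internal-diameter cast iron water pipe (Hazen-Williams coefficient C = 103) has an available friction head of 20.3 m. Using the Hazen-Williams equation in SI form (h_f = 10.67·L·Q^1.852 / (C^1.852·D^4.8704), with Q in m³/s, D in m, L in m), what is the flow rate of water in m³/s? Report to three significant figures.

Rearranging: Q = [h_f·C^1.852·D^4.8704 / (10.67·L)]^(1/1.852)
Q = [20.3·103^1.852·0.0525^4.8704 / (10.67·1620)]^0.540 = 0.001161 m³/s

Q ≈ 0.00116 m³/s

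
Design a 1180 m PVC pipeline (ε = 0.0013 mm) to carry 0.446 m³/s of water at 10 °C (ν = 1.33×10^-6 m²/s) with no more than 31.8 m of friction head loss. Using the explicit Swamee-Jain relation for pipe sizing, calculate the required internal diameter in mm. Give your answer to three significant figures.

Swamee-Jain (Type III): D = 0.66·[ε^1.25·(LQ²/(gh_f))^4.75 + ν·Q^9.4·(L/(gh_f))^5.2]^0.04
LQ²/(gh_f) = 0.7524; L/(gh_f) = 3.783
Term 1 = ε^1.25·(…)^4.75 = 1.14×10^-8; Term 2 = ν·Q^9.4·(…)^5.2 = 6.79×10^-7
D = 0.66·(1.14×10^-8 + 6.79×10^-7)^0.04 = 0.3742 m = 374 mm
Check: V = 4.06 m/s, Re = 1.14×10^6, f = 0.01145, h_f = 30.3 m ≈ 31.8 m ✓

D ≈ 374 mm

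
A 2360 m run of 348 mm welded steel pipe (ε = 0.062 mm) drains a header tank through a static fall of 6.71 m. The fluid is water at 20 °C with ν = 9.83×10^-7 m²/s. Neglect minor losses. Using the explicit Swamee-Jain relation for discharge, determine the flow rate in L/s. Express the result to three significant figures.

Swamee-Jain (Type II): Q = -0.965·√(gD⁵h_f/L)·ln[ε/(3.7D) + √(3.17ν²L/(gD³h_f))]
√(gD⁵h_f/L) = √(9.81·0.348⁵·6.71/2360) = 0.01193
ε/(3.7D) = 4.82×10^-5; √(3.17ν²L/(gD³h_f)) = 5.10×10^-5
Q = -0.965·0.01193·ln(9.920×10^-5) = 0.1061 m³/s
Check: V = 1.12 m/s, Re = 3.95×10^5, f = 0.01565, h_f = 6.74 m ≈ 6.71 m ✓

Q ≈ 106 L/s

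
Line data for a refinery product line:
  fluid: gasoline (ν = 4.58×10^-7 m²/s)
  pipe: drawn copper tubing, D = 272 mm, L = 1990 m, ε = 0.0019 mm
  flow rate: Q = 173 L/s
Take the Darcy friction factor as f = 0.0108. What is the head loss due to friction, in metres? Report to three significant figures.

h_f ≈ 35.7 m

V = 4Q/(πD²) = 4·0.173/(π·0.272²) = 2.977 m/s
h_f = f(L/D)V²/(2g) = 0.01080·(1990/0.272)·2.977²/(2·9.81) = 35.70 m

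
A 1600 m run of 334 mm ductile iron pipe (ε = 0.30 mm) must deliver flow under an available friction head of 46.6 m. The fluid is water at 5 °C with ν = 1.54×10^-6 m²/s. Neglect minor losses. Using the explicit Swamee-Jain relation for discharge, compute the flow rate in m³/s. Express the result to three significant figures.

Swamee-Jain (Type II): Q = -0.965·√(gD⁵h_f/L)·ln[ε/(3.7D) + √(3.17ν²L/(gD³h_f))]
√(gD⁵h_f/L) = √(9.81·0.334⁵·46.6/1600) = 0.03446
ε/(3.7D) = 2.43×10^-4; √(3.17ν²L/(gD³h_f)) = 2.66×10^-5
Q = -0.965·0.03446·ln(2.693×10^-4) = 0.2733 m³/s
Check: V = 3.12 m/s, Re = 6.77×10^5, f = 0.01972, h_f = 46.9 m ≈ 46.6 m ✓

Q ≈ 0.273 m³/s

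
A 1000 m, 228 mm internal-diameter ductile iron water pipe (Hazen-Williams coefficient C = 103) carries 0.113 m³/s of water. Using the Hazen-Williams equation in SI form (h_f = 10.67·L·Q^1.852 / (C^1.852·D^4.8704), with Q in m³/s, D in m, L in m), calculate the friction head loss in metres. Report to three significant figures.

h_f = 10.67·1000·0.113^1.852 / (103^1.852·0.228^4.8704) = 47.19 m

h_f ≈ 47.2 m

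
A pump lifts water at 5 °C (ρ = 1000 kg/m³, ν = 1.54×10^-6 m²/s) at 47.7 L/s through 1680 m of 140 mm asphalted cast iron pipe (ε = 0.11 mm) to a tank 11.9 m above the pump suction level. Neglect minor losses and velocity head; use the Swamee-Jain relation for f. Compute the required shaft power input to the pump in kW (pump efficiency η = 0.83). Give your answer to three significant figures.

P_shaft ≈ 72.5 kW

V = 4Q/(πD²) = 3.099 m/s; Re = 2.82×10^5; ε/D = 7.86×10^-4; f = 0.01987
h_f = f(L/D)V²/2g = 116.7 m
Total head H = z + h_f = 11.9 + 116.7 = 128.6 m
P_hyd = ρgQH = 1000·9.81·0.0477·128.6 = 60.17 kW
P_shaft = P_hyd/η = 60.17/0.83 = 72.50 kW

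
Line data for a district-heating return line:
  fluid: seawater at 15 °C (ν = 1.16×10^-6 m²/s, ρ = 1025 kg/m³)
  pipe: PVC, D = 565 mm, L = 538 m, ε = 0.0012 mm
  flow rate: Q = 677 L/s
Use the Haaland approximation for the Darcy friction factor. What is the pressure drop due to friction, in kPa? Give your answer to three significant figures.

Δp ≈ 39.5 kPa

V = 4Q/(πD²) = 4·0.677/(π·0.565²) = 2.700 m/s
Re = VD/ν = 2.700·0.565/1.16×10^-6 = 1.32×10^6 → turbulent
ε/D = 0.0012/565 = 2.12×10^-6
Haaland: f = 0.01111
h_f = f(L/D)V²/(2g) = 0.01111·(538/0.565)·2.700²/(2·9.81) = 3.932 m
Δp = ρg·h_f = 1025·9.81·3.932 = 39.54 kPa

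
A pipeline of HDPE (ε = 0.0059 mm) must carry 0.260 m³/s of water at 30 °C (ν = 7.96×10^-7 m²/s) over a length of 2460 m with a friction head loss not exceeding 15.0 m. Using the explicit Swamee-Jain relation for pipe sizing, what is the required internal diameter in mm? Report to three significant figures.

D ≈ 409 mm

Swamee-Jain (Type III): D = 0.66·[ε^1.25·(LQ²/(gh_f))^4.75 + ν·Q^9.4·(L/(gh_f))^5.2]^0.04
LQ²/(gh_f) = 1.130; L/(gh_f) = 16.72
Term 1 = ε^1.25·(…)^4.75 = 5.20×10^-7; Term 2 = ν·Q^9.4·(…)^5.2 = 5.78×10^-6
D = 0.66·(5.20×10^-7 + 5.78×10^-6)^0.04 = 0.4088 m = 409 mm
Check: V = 1.98 m/s, Re = 1.02×10^6, f = 0.01193, h_f = 14.4 m ≈ 15.0 m ✓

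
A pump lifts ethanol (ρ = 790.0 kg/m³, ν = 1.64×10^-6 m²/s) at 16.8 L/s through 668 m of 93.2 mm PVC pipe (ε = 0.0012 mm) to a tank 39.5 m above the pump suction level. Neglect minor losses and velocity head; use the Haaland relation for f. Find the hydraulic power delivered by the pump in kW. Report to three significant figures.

P_hyd ≈ 9.96 kW

V = 4Q/(πD²) = 2.463 m/s; Re = 1.40×10^5; ε/D = 1.29×10^-5; f = 0.01670
h_f = f(L/D)V²/2g = 36.99 m
Total head H = z + h_f = 39.5 + 36.99 = 76.49 m
P_hyd = ρgQH = 790.0·9.81·0.0168·76.49 = 9.959 kW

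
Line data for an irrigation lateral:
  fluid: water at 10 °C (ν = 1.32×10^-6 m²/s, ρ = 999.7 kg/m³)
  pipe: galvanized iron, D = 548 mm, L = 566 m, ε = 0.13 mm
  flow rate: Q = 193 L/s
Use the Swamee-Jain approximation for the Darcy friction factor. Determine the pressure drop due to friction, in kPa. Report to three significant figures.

V = 4Q/(πD²) = 4·0.193/(π·0.548²) = 0.8183 m/s
Re = VD/ν = 0.8183·0.548/1.32×10^-6 = 3.40×10^5 → turbulent
ε/D = 0.13/548 = 2.37×10^-4
Swamee-Jain: f = 0.01640
h_f = f(L/D)V²/(2g) = 0.01640·(566/0.548)·0.8183²/(2·9.81) = 0.5779 m
Δp = ρg·h_f = 999.7·9.81·0.5779 = 5.668 kPa

Δp ≈ 5.67 kPa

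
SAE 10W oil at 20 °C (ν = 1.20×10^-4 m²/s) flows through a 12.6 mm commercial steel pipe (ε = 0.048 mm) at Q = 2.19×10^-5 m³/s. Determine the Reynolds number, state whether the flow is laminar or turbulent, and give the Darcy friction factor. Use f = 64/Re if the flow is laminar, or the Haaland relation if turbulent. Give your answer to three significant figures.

Re ≈ 18.4; laminar; f = 64/Re ≈ 3.47

V = 4Q/(πD²) = 0.1756 m/s
Re = VD/ν = 0.1756·0.0126/1.20×10^-4 = 18.4
Re < 2300 → laminar → f = 64/Re = 3.470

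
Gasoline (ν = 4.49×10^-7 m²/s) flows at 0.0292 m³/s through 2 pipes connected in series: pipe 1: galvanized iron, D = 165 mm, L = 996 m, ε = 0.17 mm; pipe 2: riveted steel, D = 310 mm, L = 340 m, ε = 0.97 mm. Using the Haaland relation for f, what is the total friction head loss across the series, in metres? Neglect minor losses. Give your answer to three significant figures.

Pipe 1: V = 1.366 m/s, Re = 5.02×10^5, ε/D = 0.00103, f = 0.02033, h_1 = f(L/D)V²/2g = 11.66 m
Pipe 2: V = 0.3869 m/s, Re = 2.67×10^5, ε/D = 0.00313, f = 0.02697, h_2 = f(L/D)V²/2g = 0.2257 m
Series → Q common, losses add: H = Σh = 11.89 m

H ≈ 11.9 m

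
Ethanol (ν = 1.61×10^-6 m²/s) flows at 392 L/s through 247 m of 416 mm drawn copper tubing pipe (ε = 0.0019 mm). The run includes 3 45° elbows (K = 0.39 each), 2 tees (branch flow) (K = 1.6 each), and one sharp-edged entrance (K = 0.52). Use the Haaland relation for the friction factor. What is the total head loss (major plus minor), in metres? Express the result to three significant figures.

H_L ≈ 5.16 m

V = 4Q/(πD²) = 2.884 m/s; V²/2g = 0.4240 m
Re = 7.45×10^5, ε/D = 4.57×10^-6 → f = 0.01224 (Haaland)
Major: h_f = f(L/D)·V²/2g = 0.01224·593.8·0.4240 = 3.082 m
Minor: ΣK = 4.89; h_m = ΣK·V²/2g = 2.073 m
Total H_L = 3.082 + 2.073 = 5.155 m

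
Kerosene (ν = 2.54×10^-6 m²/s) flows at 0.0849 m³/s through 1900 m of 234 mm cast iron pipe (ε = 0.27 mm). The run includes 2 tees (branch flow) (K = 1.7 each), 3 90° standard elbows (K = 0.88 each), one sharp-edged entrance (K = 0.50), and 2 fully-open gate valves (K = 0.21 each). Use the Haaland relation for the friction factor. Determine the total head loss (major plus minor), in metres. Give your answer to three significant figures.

H_L ≈ 36.2 m

V = 4Q/(πD²) = 1.974 m/s; V²/2g = 0.1986 m
Re = 1.82×10^5, ε/D = 0.00115 → f = 0.02161 (Haaland)
Major: h_f = f(L/D)·V²/2g = 0.02161·8120·0.1986 = 34.85 m
Minor: ΣK = 6.96; h_m = ΣK·V²/2g = 1.383 m
Total H_L = 34.85 + 1.383 = 36.24 m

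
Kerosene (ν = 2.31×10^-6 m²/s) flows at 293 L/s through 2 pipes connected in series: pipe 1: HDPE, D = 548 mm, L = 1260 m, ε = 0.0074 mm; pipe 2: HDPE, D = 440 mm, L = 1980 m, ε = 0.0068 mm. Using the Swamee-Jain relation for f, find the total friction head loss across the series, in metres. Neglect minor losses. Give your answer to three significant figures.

Pipe 1: V = 1.242 m/s, Re = 2.95×10^5, ε/D = 1.35×10^-5, f = 0.01458, h_1 = f(L/D)V²/2g = 2.637 m
Pipe 2: V = 1.927 m/s, Re = 3.67×10^5, ε/D = 1.55×10^-5, f = 0.01405, h_2 = f(L/D)V²/2g = 11.97 m
Series → Q common, losses add: H = Σh = 14.60 m

H ≈ 14.6 m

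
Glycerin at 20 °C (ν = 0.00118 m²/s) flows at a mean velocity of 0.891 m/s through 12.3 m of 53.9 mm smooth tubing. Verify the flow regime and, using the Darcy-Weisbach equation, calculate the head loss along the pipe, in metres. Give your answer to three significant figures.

Re = VD/ν = 0.891·0.05390/0.00118 = 40.7 → laminar (Re < 2300)
f = 64/Re = 1.573
h_f = f(L/D)V²/(2g) = 1.573·(12.3/0.05390)·0.891²/(2·9.81) = 14.52 m

h_f ≈ 14.5 m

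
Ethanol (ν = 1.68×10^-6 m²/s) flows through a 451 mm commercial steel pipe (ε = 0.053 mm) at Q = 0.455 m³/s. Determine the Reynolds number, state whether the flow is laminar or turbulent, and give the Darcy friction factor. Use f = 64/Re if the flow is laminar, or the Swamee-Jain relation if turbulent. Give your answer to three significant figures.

V = 4Q/(πD²) = 2.848 m/s
Re = VD/ν = 2.848·0.451/1.68×10^-6 = 7.65×10^5
Re > 4000 → turbulent; ε/D = 1.18×10^-4
Swamee-Jain: f = 0.01407

Re ≈ 7.65×10^5; turbulent; f ≈ 0.0141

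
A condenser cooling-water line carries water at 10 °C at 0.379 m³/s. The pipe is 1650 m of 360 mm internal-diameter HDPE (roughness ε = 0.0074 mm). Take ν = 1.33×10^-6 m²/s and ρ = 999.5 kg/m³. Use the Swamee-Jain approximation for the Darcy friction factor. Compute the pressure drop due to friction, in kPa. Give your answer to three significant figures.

V = 4Q/(πD²) = 4·0.379/(π·0.360²) = 3.723 m/s
Re = VD/ν = 3.723·0.360/1.33×10^-6 = 1.01×10^6 → turbulent
ε/D = 0.0074/360 = 2.06×10^-5
Swamee-Jain: f = 0.01208
h_f = f(L/D)V²/(2g) = 0.01208·(1650/0.360)·3.723²/(2·9.81) = 39.13 m
Δp = ρg·h_f = 999.5·9.81·39.13 = 383.6 kPa

Δp ≈ 384 kPa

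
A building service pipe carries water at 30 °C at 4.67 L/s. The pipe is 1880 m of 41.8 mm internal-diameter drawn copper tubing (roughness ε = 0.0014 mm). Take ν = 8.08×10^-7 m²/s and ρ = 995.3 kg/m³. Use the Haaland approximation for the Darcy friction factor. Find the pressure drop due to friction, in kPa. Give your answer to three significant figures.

V = 4Q/(πD²) = 4·0.00467/(π·0.0418²) = 3.403 m/s
Re = VD/ν = 3.403·0.0418/8.08×10^-7 = 1.76×10^5 → turbulent
ε/D = 0.0014/41.8 = 3.35×10^-5
Haaland: f = 0.01609
h_f = f(L/D)V²/(2g) = 0.01609·(1880/0.0418)·3.403²/(2·9.81) = 427.2 m
Δp = ρg·h_f = 995.3·9.81·427.2 = 4171 kPa

Δp ≈ 4170 kPa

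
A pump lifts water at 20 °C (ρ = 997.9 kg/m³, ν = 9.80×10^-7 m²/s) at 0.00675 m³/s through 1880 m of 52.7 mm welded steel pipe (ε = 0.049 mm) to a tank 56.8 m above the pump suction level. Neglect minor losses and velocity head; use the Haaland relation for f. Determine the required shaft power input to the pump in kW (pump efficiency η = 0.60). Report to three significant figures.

V = 4Q/(πD²) = 3.095 m/s; Re = 1.66×10^5; ε/D = 9.30×10^-4; f = 0.02086
h_f = f(L/D)V²/2g = 363.2 m
Total head H = z + h_f = 56.8 + 363.2 = 420.0 m
P_hyd = ρgQH = 997.9·9.81·0.00675·420.0 = 27.76 kW
P_shaft = P_hyd/η = 27.76/0.60 = 46.26 kW

P_shaft ≈ 46.3 kW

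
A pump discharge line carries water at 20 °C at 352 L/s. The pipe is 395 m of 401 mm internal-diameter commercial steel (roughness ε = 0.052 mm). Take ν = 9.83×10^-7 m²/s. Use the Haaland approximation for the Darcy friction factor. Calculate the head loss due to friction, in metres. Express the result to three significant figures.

h_f ≈ 5.31 m

V = 4Q/(πD²) = 4·0.352/(π·0.401²) = 2.787 m/s
Re = VD/ν = 2.787·0.401/9.83×10^-7 = 1.14×10^6 → turbulent
ε/D = 0.052/401 = 1.30×10^-4
Haaland: f = 0.01363
h_f = f(L/D)V²/(2g) = 0.01363·(395/0.401)·2.787²/(2·9.81) = 5.314 m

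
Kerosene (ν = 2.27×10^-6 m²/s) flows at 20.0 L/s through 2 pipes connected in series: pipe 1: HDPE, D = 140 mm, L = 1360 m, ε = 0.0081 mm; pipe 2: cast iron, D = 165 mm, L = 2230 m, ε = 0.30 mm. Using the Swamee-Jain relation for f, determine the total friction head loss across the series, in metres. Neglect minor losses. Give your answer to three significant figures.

H ≈ 31.3 m

Pipe 1: V = 1.299 m/s, Re = 8.01×10^4, ε/D = 5.79×10^-5, f = 0.01903, h_1 = f(L/D)V²/2g = 15.90 m
Pipe 2: V = 0.9353 m/s, Re = 6.80×10^4, ε/D = 0.00182, f = 0.02558, h_2 = f(L/D)V²/2g = 15.42 m
Series → Q common, losses add: H = Σh = 31.32 m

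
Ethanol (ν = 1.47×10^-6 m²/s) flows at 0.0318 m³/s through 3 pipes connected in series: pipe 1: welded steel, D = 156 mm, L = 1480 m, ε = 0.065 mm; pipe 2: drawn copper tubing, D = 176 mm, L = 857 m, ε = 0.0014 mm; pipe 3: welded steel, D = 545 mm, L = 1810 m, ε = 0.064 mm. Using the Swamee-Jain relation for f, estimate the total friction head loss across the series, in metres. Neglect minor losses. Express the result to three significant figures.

H ≈ 32.1 m

Pipe 1: V = 1.664 m/s, Re = 1.77×10^5, ε/D = 4.17×10^-4, f = 0.01872, h_1 = f(L/D)V²/2g = 25.05 m
Pipe 2: V = 1.307 m/s, Re = 1.56×10^5, ε/D = 7.95×10^-6, f = 0.01637, h_2 = f(L/D)V²/2g = 6.939 m
Pipe 3: V = 0.1363 m/s, Re = 5.05×10^4, ε/D = 1.17×10^-4, f = 0.02119, h_3 = f(L/D)V²/2g = 0.06664 m
Series → Q common, losses add: H = Σh = 32.06 m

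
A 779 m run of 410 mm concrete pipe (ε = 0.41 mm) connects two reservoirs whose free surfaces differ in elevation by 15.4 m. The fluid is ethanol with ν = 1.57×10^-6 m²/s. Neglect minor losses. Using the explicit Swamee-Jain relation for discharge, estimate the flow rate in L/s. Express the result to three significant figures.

Q ≈ 372 L/s

Swamee-Jain (Type II): Q = -0.965·√(gD⁵h_f/L)·ln[ε/(3.7D) + √(3.17ν²L/(gD³h_f))]
√(gD⁵h_f/L) = √(9.81·0.410⁵·15.4/779) = 0.04740
ε/(3.7D) = 2.70×10^-4; √(3.17ν²L/(gD³h_f)) = 2.42×10^-5
Q = -0.965·0.04740·ln(2.944×10^-4) = 0.3719 m³/s
Check: V = 2.82 m/s, Re = 7.36×10^5, f = 0.02015, h_f = 15.5 m ≈ 15.4 m ✓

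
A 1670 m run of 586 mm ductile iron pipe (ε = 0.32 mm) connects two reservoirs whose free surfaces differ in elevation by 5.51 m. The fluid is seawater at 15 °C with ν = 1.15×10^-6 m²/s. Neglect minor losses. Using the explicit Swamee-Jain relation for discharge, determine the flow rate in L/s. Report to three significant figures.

Swamee-Jain (Type II): Q = -0.965·√(gD⁵h_f/L)·ln[ε/(3.7D) + √(3.17ν²L/(gD³h_f))]
√(gD⁵h_f/L) = √(9.81·0.586⁵·5.51/1670) = 0.04729
ε/(3.7D) = 1.48×10^-4; √(3.17ν²L/(gD³h_f)) = 2.54×10^-5
Q = -0.965·0.04729·ln(1.730×10^-4) = 0.3953 m³/s
Check: V = 1.47 m/s, Re = 7.47×10^5, f = 0.01777, h_f = 5.54 m ≈ 5.51 m ✓

Q ≈ 395 L/s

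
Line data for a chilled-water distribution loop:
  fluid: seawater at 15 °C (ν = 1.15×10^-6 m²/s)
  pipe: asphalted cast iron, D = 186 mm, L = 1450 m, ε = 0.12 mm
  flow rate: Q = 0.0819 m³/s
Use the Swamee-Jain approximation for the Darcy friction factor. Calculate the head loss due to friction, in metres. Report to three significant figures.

h_f ≈ 67.3 m

V = 4Q/(πD²) = 4·0.0819/(π·0.186²) = 3.014 m/s
Re = VD/ν = 3.014·0.186/1.15×10^-6 = 4.88×10^5 → turbulent
ε/D = 0.12/186 = 6.45×10^-4
Swamee-Jain: f = 0.01865
h_f = f(L/D)V²/(2g) = 0.01865·(1450/0.186)·3.014²/(2·9.81) = 67.31 m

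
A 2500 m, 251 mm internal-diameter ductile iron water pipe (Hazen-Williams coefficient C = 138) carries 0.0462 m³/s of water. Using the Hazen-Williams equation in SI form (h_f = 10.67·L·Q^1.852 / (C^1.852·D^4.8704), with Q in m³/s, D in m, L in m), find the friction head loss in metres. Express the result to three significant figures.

h_f = 10.67·2500·0.0462^1.852 / (138^1.852·0.251^4.8704) = 8.200 m

h_f ≈ 8.20 m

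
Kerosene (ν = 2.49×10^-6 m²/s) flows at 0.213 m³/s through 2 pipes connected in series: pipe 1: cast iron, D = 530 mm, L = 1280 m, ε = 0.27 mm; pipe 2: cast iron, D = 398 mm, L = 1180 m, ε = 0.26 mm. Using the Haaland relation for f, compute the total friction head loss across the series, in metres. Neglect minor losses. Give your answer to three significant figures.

H ≈ 10.6 m

Pipe 1: V = 0.9655 m/s, Re = 2.06×10^5, ε/D = 5.09×10^-4, f = 0.01864, h_1 = f(L/D)V²/2g = 2.139 m
Pipe 2: V = 1.712 m/s, Re = 2.74×10^5, ε/D = 6.53×10^-4, f = 0.01901, h_2 = f(L/D)V²/2g = 8.420 m
Series → Q common, losses add: H = Σh = 10.56 m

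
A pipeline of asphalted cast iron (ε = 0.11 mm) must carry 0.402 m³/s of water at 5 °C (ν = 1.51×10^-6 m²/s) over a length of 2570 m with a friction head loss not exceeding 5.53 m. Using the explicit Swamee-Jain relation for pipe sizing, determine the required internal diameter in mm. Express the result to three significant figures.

Swamee-Jain (Type III): D = 0.66·[ε^1.25·(LQ²/(gh_f))^4.75 + ν·Q^9.4·(L/(gh_f))^5.2]^0.04
LQ²/(gh_f) = 7.656; L/(gh_f) = 47.37
Term 1 = ε^1.25·(…)^4.75 = 0.178; Term 2 = ν·Q^9.4·(…)^5.2 = 0.148
D = 0.66·(0.178 + 0.148)^0.04 = 0.6311 m = 631 mm
Check: V = 1.29 m/s, Re = 5.37×10^5, f = 0.01517, h_f = 5.20 m ≈ 5.53 m ✓

D ≈ 631 mm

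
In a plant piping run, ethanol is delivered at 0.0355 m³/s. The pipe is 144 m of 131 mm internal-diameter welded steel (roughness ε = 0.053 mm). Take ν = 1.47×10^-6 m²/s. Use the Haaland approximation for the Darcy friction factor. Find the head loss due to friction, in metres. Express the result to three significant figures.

V = 4Q/(πD²) = 4·0.0355/(π·0.131²) = 2.634 m/s
Re = VD/ν = 2.634·0.131/1.47×10^-6 = 2.35×10^5 → turbulent
ε/D = 0.053/131 = 4.05×10^-4
Haaland: f = 0.01785
h_f = f(L/D)V²/(2g) = 0.01785·(144/0.131)·2.634²/(2·9.81) = 6.938 m

h_f ≈ 6.94 m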